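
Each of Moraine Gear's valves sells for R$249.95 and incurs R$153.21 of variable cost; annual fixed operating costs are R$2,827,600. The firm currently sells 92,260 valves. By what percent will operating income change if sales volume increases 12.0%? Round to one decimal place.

At 92,260 units, contribution = 92,260 × R$96.74 = R$8,925,232.40.
Operating income = contribution − fixed costs = R$8,925,232.40 − R$2,827,600 = R$6,097,632.40.
Degree of operating leverage = R$8,925,232.40 / R$6,097,632.40 = 1.4637.
%ΔEBIT = DOL × %ΔSales = 1.4637 × +12.0% = +17.6%.

+17.6%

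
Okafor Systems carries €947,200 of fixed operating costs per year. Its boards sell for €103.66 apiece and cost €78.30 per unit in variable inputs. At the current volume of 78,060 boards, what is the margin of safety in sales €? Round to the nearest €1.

Contribution margin per unit = €103.66 − €78.30 = €25.36. Break-even units = €947,200 ÷ €25.36 = 37,350.16; break-even revenue = 37,350.16 × €103.66 = €3,871,717.35.
Current sales = 78,060 × €103.66 = €8,091,699.60.
Margin of safety = €8,091,699.60 − €3,871,717.35 = €4,219,982.

€4,219,982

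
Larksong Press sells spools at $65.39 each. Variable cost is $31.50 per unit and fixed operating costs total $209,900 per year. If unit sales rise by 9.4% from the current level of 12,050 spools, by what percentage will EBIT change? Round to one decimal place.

+19.3%

Contribution at this volume is 12,050 × $33.89 = $408,374.50.
EBIT = $408,374.50 − $209,900 = $198,474.50.
Degree of operating leverage = $408,374.50 / $198,474.50 = 2.0576.
%ΔEBIT = DOL × %ΔSales = 2.0576 × +9.4% = +19.3%.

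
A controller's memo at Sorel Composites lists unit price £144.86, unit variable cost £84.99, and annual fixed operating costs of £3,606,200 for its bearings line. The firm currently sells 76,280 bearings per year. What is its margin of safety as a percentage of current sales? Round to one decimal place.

Contribution margin per unit = £144.86 − £84.99 = £59.87. Break-even units = £3,606,200 ÷ £59.87 = 60,233.84; break-even revenue = 60,233.84 × £144.86 = £8,725,474.06.
Actual sales revenue = 76,280 × £144.86 = £11,049,920.80.
Margin of safety = (£11,049,920.80 − £8,725,474.06) ÷ £11,049,920.80 = 21.0%.

21.0%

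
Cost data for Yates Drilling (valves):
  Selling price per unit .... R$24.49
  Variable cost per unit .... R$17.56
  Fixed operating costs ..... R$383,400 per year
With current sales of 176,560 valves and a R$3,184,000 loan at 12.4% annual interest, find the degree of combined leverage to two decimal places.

2.75

At 176,560 units, contribution = 176,560 × R$6.93 = R$1,223,560.80.
EBIT = R$1,223,560.80 − R$383,400 = R$840,160.80. Interest = R$394,816.00, so EBIT − I = R$445,344.80.
DCL = contribution ÷ (EBIT − I) = R$1,223,560.80 ÷ R$445,344.80 = 2.7474.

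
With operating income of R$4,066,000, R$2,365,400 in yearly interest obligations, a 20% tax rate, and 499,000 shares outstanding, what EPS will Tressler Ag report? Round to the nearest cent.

Pre-tax income = R$4,066,000 − R$2,365,400.00 = R$1,700,600.00.
After tax at 20%: net income = R$1,700,600.00 × 0.80 = R$1,360,480.00.
EPS = R$1,360,480.00 ÷ 499,000 = R$2.73.

R$2.73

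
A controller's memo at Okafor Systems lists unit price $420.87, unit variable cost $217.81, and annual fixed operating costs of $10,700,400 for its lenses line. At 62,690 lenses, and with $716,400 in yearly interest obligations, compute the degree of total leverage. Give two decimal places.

9.69

At 62,690 units, contribution = 62,690 × $203.06 = $12,729,831.40.
Operating income = contribution − fixed costs = $12,729,831.40 − $10,700,400 = $2,029,431.40. Interest = $716,400.00.
DOL = $12,729,831.40 ÷ $2,029,431.40 = 6.2726; DFL = $2,029,431.40 ÷ $1,313,031.40 = 1.5456.
Combined leverage = 6.2726 × 1.5456 = 9.6949.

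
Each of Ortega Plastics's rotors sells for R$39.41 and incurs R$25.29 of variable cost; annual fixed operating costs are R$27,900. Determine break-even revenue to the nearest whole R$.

CM per unit = R$39.41 − R$25.29 = R$14.12; CM ratio = R$14.12 / R$39.41 = 0.3583.
Break-even sales = FC ÷ CM ratio = R$27,900 × R$39.41 / R$14.12 = R$77,871.

R$77,871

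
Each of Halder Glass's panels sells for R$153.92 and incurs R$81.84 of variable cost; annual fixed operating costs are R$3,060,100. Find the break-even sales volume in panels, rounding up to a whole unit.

42,455 panels

Contribution margin per unit = R$153.92 − R$81.84 = R$72.08.
Units to break even: R$3,060,100 ÷ R$72.08 = 42,454.22, rounded up to 42,455.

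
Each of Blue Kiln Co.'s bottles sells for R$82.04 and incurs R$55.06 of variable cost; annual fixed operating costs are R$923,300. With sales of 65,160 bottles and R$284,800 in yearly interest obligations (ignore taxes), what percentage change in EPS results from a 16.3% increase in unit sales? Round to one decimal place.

+52.1%

Total contribution margin = 65,160 × R$26.98 = R$1,758,016.80.
EBIT = R$1,758,016.80 − R$923,300 = R$834,716.80.
Interest = R$284,800.00, so EBIT − I = R$549,916.80.
DCL = total CM / (EBIT − I) = R$1,758,016.80 / R$549,916.80 = 3.1969.
%ΔEPS = DCL × %ΔSales = 3.1969 × +16.3% = +52.1%.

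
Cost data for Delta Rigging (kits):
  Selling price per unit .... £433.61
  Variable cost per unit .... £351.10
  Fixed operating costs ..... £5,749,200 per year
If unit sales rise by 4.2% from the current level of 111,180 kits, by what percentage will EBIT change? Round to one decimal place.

Contribution at this volume is 111,180 × £82.51 = £9,173,461.80.
Operating income = contribution − fixed costs = £9,173,461.80 − £5,749,200 = £3,424,261.80.
So DOL = total CM / EBIT = £9,173,461.80 / £3,424,261.80 = 2.6790.
So EBIT moves 2.6790 × (+4.2%) = +11.3%.

+11.3%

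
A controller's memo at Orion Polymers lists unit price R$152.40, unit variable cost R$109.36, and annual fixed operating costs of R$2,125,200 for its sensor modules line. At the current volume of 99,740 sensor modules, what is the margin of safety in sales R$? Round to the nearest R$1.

R$7,675,272

Each unit contributes R$152.40 − R$109.36 = R$43.04. Break-even units = R$2,125,200 ÷ R$43.04 = 49,377.32; break-even revenue = 49,377.32 × R$152.40 = R$7,525,104.09.
Current sales = 99,740 × R$152.40 = R$15,200,376.00.
Margin of safety = R$15,200,376.00 − R$7,525,104.09 = R$7,675,272.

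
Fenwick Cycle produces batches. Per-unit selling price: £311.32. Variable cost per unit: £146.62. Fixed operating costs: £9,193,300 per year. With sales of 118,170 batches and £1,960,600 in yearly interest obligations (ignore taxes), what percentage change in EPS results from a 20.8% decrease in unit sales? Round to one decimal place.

Total contribution margin = 118,170 × £164.70 = £19,462,599.00.
EBIT = £19,462,599.00 − £9,193,300 = £10,269,299.00.
After interest of £1,960,600.00, pre-tax earnings = £8,308,699.00.
Degree of combined leverage = contribution ÷ (EBIT − I) = £19,462,599.00 ÷ £8,308,699.00 = 2.3424.
EPS therefore changes by 2.3424 × (-20.8%) = -48.7%.

-48.7%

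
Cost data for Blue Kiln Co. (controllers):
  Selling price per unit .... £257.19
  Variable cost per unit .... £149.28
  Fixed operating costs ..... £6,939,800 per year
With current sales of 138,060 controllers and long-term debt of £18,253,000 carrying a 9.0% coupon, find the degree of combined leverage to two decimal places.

2.36

At 138,060 units, contribution = 138,060 × £107.91 = £14,898,054.60.
Operating income = contribution − fixed costs = £14,898,054.60 − £6,939,800 = £7,958,254.60. Interest = £1,642,770.00.
DOL = £14,898,054.60 ÷ £7,958,254.60 = 1.8720; DFL = £7,958,254.60 ÷ £6,315,484.60 = 1.2601.
Combined leverage = 1.8720 × 1.2601 = 2.3589.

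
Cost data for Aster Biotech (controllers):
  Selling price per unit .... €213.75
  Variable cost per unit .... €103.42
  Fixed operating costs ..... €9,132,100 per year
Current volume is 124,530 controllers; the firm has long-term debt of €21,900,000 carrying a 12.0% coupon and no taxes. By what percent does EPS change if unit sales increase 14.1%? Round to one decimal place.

+97.9%

At 124,530 units, contribution = 124,530 × €110.33 = €13,739,394.90.
Operating income = contribution − fixed costs = €13,739,394.90 − €9,132,100 = €4,607,294.90.
Interest = €2,628,000.00, so EBIT − I = €1,979,294.90.
DCL = total CM / (EBIT − I) = €13,739,394.90 / €1,979,294.90 = 6.9416.
%ΔEPS = DCL × %ΔSales = 6.9416 × +14.1% = +97.9%.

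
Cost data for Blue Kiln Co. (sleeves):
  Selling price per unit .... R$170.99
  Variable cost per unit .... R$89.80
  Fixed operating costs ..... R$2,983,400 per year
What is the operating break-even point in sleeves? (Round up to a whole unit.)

Contribution margin per unit = R$170.99 − R$89.80 = R$81.19.
Break-even Q = R$2,983,400 / R$81.19 = 36,745.90 → 36,746 sleeves.

36,746 sleeves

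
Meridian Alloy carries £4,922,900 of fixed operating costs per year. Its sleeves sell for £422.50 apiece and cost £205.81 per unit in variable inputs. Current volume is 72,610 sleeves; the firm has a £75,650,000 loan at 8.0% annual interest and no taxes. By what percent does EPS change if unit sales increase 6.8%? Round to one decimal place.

+22.5%

Total contribution margin = 72,610 × £216.69 = £15,733,860.90.
EBIT = £15,733,860.90 − £4,922,900 = £10,810,960.90.
After interest of £6,052,000.00, pre-tax earnings = £4,758,960.90.
Degree of combined leverage = contribution ÷ (EBIT − I) = £15,733,860.90 ÷ £4,758,960.90 = 3.3062.
EPS therefore changes by 3.3062 × (+6.8%) = +22.5%.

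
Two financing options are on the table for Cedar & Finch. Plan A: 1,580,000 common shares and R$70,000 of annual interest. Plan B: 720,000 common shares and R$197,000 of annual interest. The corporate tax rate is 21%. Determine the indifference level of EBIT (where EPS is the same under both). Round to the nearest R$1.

At indifference, (EBIT − 70,000)(1 − t)/1,580,000 = (EBIT − 197,000)(1 − t)/720,000.
The (1 − t) factor cancels: (EBIT − 70,000) × 720,000 = (EBIT − 197,000) × 1,580,000.
EBIT × (1,580,000 − 720,000) = 197,000 × 1,580,000 − 70,000 × 720,000 = 260,860,000,000, so EBIT = 260,860,000,000 ÷ 860,000 = 303,325.58.

R$303,326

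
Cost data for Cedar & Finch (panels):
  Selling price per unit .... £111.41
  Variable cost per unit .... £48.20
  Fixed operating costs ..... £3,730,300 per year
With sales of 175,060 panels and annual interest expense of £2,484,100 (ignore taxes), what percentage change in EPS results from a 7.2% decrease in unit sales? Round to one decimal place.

At 175,060 units, contribution = 175,060 × £63.21 = £11,065,542.60.
EBIT = £11,065,542.60 − £3,730,300 = £7,335,242.60.
Interest = £2,484,100.00, so EBIT − I = £4,851,142.60.
DCL = total CM / (EBIT − I) = £11,065,542.60 / £4,851,142.60 = 2.2810.
%ΔEPS = DCL × %ΔSales = 2.2810 × -7.2% = -16.4%.

-16.4%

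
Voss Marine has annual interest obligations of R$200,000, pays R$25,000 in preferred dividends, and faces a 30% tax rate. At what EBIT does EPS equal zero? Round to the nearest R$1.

Grossing the preferred dividend up to pre-tax terms: R$25,000 / (1 − 0.30) = R$35,714.29.
EPS = 0 when EBIT covers interest plus the pre-tax preferred burden: R$200,000 + R$35,714.29 = R$235,714.29.

R$235,714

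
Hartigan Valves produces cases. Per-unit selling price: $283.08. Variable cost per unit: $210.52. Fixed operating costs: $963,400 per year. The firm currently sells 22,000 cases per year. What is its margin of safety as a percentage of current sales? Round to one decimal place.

Contribution margin per unit = $283.08 − $210.52 = $72.56. Break-even units = $963,400 ÷ $72.56 = 13,277.29; break-even revenue = 13,277.29 × $283.08 = $3,758,534.62.
Current sales = 22,000 × $283.08 = $6,227,760.00.
Margin of safety = ($6,227,760.00 − $3,758,534.62) ÷ $6,227,760.00 = 39.6%.

39.6%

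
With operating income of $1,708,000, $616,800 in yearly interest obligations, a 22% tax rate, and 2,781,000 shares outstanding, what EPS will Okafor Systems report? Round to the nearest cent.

Pre-tax income = $1,708,000 − $616,800.00 = $1,091,200.00.
Net income = $1,091,200.00 × (1 − 0.22) = $851,136.00.
Per share: $851,136.00 / 2,781,000 shares = $0.31.

$0.31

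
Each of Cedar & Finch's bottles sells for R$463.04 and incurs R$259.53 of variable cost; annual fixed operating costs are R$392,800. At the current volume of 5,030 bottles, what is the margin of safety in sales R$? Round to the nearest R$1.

R$1,435,366

Unit CM = price − variable cost = R$463.04 − R$259.53 = R$203.51. Break-even units = R$392,800 ÷ R$203.51 = 1,930.13; break-even revenue = 1,930.13 × R$463.04 = R$893,725.67.
Current sales = 5,030 × R$463.04 = R$2,329,091.20.
Margin of safety = R$2,329,091.20 − R$893,725.67 = R$1,435,366.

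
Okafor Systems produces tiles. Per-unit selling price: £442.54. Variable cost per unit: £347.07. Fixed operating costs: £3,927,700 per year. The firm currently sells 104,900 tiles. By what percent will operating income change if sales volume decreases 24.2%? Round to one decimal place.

-39.8%

Total contribution margin = 104,900 × £95.47 = £10,014,803.00.
Operating income = contribution − fixed costs = £10,014,803.00 − £3,927,700 = £6,087,103.00.
Degree of operating leverage = £10,014,803.00 / £6,087,103.00 = 1.6452.
Operating income changes by 1.6452 × -24.2% = -39.8%.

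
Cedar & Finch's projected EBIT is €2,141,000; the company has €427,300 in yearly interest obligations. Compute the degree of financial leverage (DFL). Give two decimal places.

1.25

Annual interest charges come to €427,300.00.
DFL = EBIT ÷ (EBIT − I) = €2,141,000 ÷ (€2,141,000 − €427,300.00) = €2,141,000 ÷ €1,713,700.00 = 1.2493.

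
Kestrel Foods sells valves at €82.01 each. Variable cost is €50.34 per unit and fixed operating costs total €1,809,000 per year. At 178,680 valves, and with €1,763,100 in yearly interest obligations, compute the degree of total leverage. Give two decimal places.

Total contribution margin = 178,680 × €31.67 = €5,658,795.60.
Subtracting fixed costs: EBIT = €5,658,795.60 − €1,809,000 = €3,849,795.60. Interest = €1,763,100.00, so EBIT − I = €2,086,695.60.
DCL = contribution ÷ (EBIT − I) = €5,658,795.60 ÷ €2,086,695.60 = 2.7118.

2.71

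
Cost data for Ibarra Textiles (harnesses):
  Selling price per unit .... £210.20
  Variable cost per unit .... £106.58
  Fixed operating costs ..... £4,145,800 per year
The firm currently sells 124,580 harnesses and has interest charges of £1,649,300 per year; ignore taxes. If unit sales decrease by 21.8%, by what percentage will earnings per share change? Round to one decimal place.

-39.6%

Total contribution margin = 124,580 × £103.62 = £12,908,979.60.
Subtracting fixed costs: EBIT = £12,908,979.60 − £4,145,800 = £8,763,179.60.
Interest = £1,649,300.00, so EBIT − I = £7,113,879.60.
DCL = total CM / (EBIT − I) = £12,908,979.60 / £7,113,879.60 = 1.8146.
%ΔEPS = DCL × %ΔSales = 1.8146 × -21.8% = -39.6%.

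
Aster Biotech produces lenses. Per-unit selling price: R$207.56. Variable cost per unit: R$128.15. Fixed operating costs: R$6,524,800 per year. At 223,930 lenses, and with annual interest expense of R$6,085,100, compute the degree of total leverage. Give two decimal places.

Total contribution margin = 223,930 × R$79.41 = R$17,782,281.30.
Operating income = contribution − fixed costs = R$17,782,281.30 − R$6,524,800 = R$11,257,481.30. Interest = R$6,085,100.00, so EBIT − I = R$5,172,381.30.
Degree of total leverage = total CM / (EBIT − interest) = R$17,782,281.30 / R$5,172,381.30 = 3.4379.

3.44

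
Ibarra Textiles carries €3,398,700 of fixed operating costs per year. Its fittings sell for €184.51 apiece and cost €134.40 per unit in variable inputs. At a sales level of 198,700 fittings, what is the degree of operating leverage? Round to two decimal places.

1.52

At 198,700 units, contribution = 198,700 × €50.11 = €9,956,857.00.
Operating income = contribution − fixed costs = €9,956,857.00 − €3,398,700 = €6,558,157.00.
Degree of operating leverage = €9,956,857.00 / €6,558,157.00 = 1.5182.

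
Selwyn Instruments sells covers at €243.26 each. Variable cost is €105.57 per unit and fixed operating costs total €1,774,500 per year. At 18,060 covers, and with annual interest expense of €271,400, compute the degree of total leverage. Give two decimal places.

5.64

At 18,060 units, contribution = 18,060 × €137.69 = €2,486,681.40.
Operating income = contribution − fixed costs = €2,486,681.40 − €1,774,500 = €712,181.40. Interest = €271,400.00.
DOL = €2,486,681.40 ÷ €712,181.40 = 3.4916; DFL = €712,181.40 ÷ €440,781.40 = 1.6157.
Combined leverage = 3.4916 × 1.6157 = 5.6414.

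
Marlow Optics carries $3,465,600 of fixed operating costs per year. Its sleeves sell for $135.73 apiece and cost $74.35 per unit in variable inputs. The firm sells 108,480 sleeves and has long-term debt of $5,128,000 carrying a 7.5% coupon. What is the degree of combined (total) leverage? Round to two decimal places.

Contribution at this volume is 108,480 × $61.38 = $6,658,502.40.
Subtracting fixed costs: EBIT = $6,658,502.40 − $3,465,600 = $3,192,902.40. Interest = $384,600.00, so EBIT − I = $2,808,302.40.
DCL = contribution ÷ (EBIT − I) = $6,658,502.40 ÷ $2,808,302.40 = 2.3710.

2.37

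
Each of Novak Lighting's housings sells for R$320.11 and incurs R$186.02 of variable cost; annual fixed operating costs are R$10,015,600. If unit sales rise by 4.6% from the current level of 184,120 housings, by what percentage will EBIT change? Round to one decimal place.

At 184,120 units, contribution = 184,120 × R$134.09 = R$24,688,650.80.
Subtracting fixed costs: EBIT = R$24,688,650.80 − R$10,015,600 = R$14,673,050.80.
So DOL = total CM / EBIT = R$24,688,650.80 / R$14,673,050.80 = 1.6826.
Operating income changes by 1.6826 × +4.6% = +7.7%.

+7.7%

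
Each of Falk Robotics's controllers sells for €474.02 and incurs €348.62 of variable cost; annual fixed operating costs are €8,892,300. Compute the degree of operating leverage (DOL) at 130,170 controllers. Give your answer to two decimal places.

Contribution at this volume is 130,170 × €125.40 = €16,323,318.00.
EBIT = €16,323,318.00 − €8,892,300 = €7,431,018.00.
DOL = contribution ÷ EBIT = €16,323,318.00 ÷ €7,431,018.00 = 2.1966.

2.20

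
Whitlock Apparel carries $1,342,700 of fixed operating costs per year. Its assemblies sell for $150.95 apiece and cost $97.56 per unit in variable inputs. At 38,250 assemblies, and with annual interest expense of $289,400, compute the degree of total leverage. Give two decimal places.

At 38,250 units, contribution = 38,250 × $53.39 = $2,042,167.50.
EBIT = $2,042,167.50 − $1,342,700 = $699,467.50. Interest = $289,400.00, so EBIT − I = $410,067.50.
DCL = contribution ÷ (EBIT − I) = $2,042,167.50 ÷ $410,067.50 = 4.9801.

4.98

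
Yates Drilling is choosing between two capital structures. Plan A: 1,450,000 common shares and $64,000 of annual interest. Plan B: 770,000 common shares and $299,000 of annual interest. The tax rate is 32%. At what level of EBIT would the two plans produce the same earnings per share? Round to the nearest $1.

$565,103

At indifference, (EBIT − 64,000)(1 − t)/1,450,000 = (EBIT − 299,000)(1 − t)/770,000.
The (1 − t) factor cancels: (EBIT − 64,000) × 770,000 = (EBIT − 299,000) × 1,450,000.
Solving, EBIT = (299,000·1,450,000 − 64,000·770,000) / (1,450,000 − 770,000) = 384,270,000,000 / 680,000 = 565,102.94.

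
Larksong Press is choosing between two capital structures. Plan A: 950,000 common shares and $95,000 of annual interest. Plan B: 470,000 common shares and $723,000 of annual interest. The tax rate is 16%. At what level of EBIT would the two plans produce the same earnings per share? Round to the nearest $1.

$1,337,917

At indifference, (EBIT − 95,000)(1 − t)/950,000 = (EBIT − 723,000)(1 − t)/470,000.
The (1 − t) factor cancels: (EBIT − 95,000) × 470,000 = (EBIT − 723,000) × 950,000.
Solving, EBIT = (723,000·950,000 − 95,000·470,000) / (950,000 − 470,000) = 642,200,000,000 / 480,000 = 1,337,916.67.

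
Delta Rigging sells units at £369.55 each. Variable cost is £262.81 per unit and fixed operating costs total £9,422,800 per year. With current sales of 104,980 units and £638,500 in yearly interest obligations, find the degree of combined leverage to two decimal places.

Total contribution margin = 104,980 × £106.74 = £11,205,565.20.
Operating income = contribution − fixed costs = £11,205,565.20 − £9,422,800 = £1,782,765.20. Interest = £638,500.00, so EBIT − I = £1,144,265.20.
DCL = contribution ÷ (EBIT − I) = £11,205,565.20 ÷ £1,144,265.20 = 9.7928.

9.79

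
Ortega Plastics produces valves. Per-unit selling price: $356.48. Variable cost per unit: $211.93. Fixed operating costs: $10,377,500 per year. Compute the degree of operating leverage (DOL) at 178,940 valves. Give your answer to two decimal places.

1.67

Total contribution margin = 178,940 × $144.55 = $25,865,777.00.
EBIT = $25,865,777.00 − $10,377,500 = $15,488,277.00.
So DOL = total CM / EBIT = $25,865,777.00 / $15,488,277.00 = 1.6700.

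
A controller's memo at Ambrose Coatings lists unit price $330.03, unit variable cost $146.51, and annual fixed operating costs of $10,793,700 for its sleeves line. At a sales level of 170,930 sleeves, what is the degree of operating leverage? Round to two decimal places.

1.52

At 170,930 units, contribution = 170,930 × $183.52 = $31,369,073.60.
Subtracting fixed costs: EBIT = $31,369,073.60 − $10,793,700 = $20,575,373.60.
Degree of operating leverage = $31,369,073.60 / $20,575,373.60 = 1.5246.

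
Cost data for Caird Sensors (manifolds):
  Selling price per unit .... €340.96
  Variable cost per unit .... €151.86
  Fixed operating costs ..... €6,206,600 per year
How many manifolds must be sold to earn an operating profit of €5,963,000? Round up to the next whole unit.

64,356 manifolds

Contribution margin per unit = €340.96 − €151.86 = €189.10.
Units = (FC + target) / CM = (€6,206,600 + €5,963,000) / €189.10 = 64,355.37, so 64,356 manifolds.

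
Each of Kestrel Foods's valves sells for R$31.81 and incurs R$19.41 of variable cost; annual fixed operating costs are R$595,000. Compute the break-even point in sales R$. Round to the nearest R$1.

R$1,526,367

Contribution margin per unit = R$31.81 − R$19.41 = R$12.40, a CM ratio of R$12.40 ÷ R$31.81 = 0.3898.
Break-even revenue = fixed costs × price ÷ CM = R$595,000 × R$31.81 ÷ R$12.40 = R$1,526,367.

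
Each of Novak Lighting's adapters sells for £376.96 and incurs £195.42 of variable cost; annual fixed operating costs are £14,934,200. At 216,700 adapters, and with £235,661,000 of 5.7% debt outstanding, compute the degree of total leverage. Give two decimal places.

3.59

At 216,700 units, contribution = 216,700 × £181.54 = £39,339,718.00.
Operating income = contribution − fixed costs = £39,339,718.00 − £14,934,200 = £24,405,518.00. Interest = £13,432,677.00, so EBIT − I = £10,972,841.00.
Degree of total leverage = total CM / (EBIT − interest) = £39,339,718.00 / £10,972,841.00 = 3.5852.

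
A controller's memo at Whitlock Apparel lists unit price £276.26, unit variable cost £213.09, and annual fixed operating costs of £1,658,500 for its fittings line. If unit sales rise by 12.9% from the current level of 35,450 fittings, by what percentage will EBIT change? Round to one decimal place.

+49.7%

Total contribution margin = 35,450 × £63.17 = £2,239,376.50.
Operating income = contribution − fixed costs = £2,239,376.50 − £1,658,500 = £580,876.50.
DOL = contribution ÷ EBIT = £2,239,376.50 ÷ £580,876.50 = 3.8552.
So EBIT moves 3.8552 × (+12.9%) = +49.7%.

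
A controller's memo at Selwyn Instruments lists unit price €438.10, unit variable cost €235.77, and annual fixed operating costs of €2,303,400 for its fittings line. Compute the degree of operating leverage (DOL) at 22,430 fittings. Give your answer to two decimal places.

2.03

Total contribution margin = 22,430 × €202.33 = €4,538,261.90.
Operating income = contribution − fixed costs = €4,538,261.90 − €2,303,400 = €2,234,861.90.
So DOL = total CM / EBIT = €4,538,261.90 / €2,234,861.90 = 2.0307.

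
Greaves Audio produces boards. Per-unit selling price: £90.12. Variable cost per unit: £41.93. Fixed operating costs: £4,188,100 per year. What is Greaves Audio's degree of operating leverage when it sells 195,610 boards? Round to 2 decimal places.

At 195,610 units, contribution = 195,610 × £48.19 = £9,426,445.90.
EBIT = £9,426,445.90 − £4,188,100 = £5,238,345.90.
So DOL = total CM / EBIT = £9,426,445.90 / £5,238,345.90 = 1.7995.

1.80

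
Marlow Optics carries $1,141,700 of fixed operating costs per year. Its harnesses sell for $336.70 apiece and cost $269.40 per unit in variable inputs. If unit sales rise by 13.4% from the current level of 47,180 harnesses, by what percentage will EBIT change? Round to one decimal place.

Total contribution margin = 47,180 × $67.30 = $3,175,214.00.
Operating income = contribution − fixed costs = $3,175,214.00 − $1,141,700 = $2,033,514.00.
So DOL = total CM / EBIT = $3,175,214.00 / $2,033,514.00 = 1.5614.
So EBIT moves 1.5614 × (+13.4%) = +20.9%.

+20.9%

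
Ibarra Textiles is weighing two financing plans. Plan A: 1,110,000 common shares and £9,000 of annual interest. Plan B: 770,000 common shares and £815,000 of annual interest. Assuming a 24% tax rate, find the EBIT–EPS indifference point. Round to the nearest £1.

Set EPS_A = EPS_B: (EBIT − £9,000)(1 − 0.24) ÷ 1,110,000 = (EBIT − £815,000)(1 − 0.24) ÷ 770,000.
Cancelling (1 − t) and cross-multiplying: 770,000·(EBIT − 9,000) = 1,110,000·(EBIT − 815,000).
EBIT × (1,110,000 − 770,000) = 815,000 × 1,110,000 − 9,000 × 770,000 = 897,720,000,000, so EBIT = 897,720,000,000 ÷ 340,000 = 2,640,352.94.

£2,640,353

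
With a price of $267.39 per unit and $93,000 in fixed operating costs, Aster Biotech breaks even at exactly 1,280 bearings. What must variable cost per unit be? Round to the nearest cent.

At break-even, FC = Q × (P − VC), so P − VC = $93,000 ÷ 1,280 = $72.6562.
Variable cost per unit = $267.39 − $72.6562 = $194.73.

$194.73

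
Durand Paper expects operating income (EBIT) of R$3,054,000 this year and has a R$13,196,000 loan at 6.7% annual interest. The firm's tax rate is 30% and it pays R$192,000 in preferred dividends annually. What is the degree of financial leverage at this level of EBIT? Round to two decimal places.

1.61

Annual interest charges come to R$884,132.00.
Preferred dividends grossed up pre-tax: R$192,000 / (1 − 0.30) = R$274,285.71.
DFL = EBIT ÷ [EBIT − I − D_p/(1−t)] = R$3,054,000 ÷ [R$3,054,000 − R$884,132.00 − R$274,285.71] = R$3,054,000 ÷ R$1,895,582.29 = 1.6111.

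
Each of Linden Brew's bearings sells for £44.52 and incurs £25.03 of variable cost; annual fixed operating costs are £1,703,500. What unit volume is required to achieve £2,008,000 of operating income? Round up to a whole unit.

Each unit contributes £44.52 − £25.03 = £19.49.
Need Q such that Q × £19.49 − £1,703,500 = £2,008,000, i.e. Q = £3,711,500 / £19.49 = 190,430.99 → 190,431.

190,431 bearings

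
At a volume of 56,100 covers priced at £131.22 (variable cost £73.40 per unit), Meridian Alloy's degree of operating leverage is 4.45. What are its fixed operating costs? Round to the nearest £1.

£2,514,780

Total contribution margin = 56,100 × £57.82 = £3,243,702.00.
DOL = contribution / EBIT, so EBIT = £3,243,702.00 / 4.45 = £728,921.80.
And FC = contribution − EBIT = £3,243,702.00 − £728,921.80 = £2,514,780.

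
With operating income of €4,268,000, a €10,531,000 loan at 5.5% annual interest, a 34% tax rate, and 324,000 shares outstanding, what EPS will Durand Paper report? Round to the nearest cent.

Interest = €579,205.00, so EBT = €4,268,000 − €579,205.00 = €3,688,795.00.
After tax at 34%: net income = €3,688,795.00 × 0.66 = €2,434,604.70.
EPS = €2,434,604.70 ÷ 324,000 = €7.51.

€7.51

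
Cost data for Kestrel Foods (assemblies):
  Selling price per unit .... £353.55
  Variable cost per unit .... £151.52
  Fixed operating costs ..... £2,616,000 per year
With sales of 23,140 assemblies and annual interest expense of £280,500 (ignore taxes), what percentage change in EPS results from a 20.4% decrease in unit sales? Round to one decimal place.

Total contribution margin = 23,140 × £202.03 = £4,674,974.20.
EBIT = £4,674,974.20 − £2,616,000 = £2,058,974.20.
Interest = £280,500.00, so EBIT − I = £1,778,474.20.
DCL = total CM / (EBIT − I) = £4,674,974.20 / £1,778,474.20 = 2.6286.
%ΔEPS = DCL × %ΔSales = 2.6286 × -20.4% = -53.6%.

-53.6%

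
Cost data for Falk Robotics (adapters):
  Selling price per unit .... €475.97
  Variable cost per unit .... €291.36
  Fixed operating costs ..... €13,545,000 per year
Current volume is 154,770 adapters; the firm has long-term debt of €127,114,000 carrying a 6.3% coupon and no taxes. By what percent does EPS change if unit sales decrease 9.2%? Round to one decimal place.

-37.5%

Total contribution margin = 154,770 × €184.61 = €28,572,089.70.
Subtracting fixed costs: EBIT = €28,572,089.70 − €13,545,000 = €15,027,089.70.
Interest = €8,008,182.00, so EBIT − I = €7,018,907.70.
Degree of combined leverage = contribution ÷ (EBIT − I) = €28,572,089.70 ÷ €7,018,907.70 = 4.0707.
%ΔEPS = DCL × %ΔSales = 4.0707 × -9.2% = -37.5%.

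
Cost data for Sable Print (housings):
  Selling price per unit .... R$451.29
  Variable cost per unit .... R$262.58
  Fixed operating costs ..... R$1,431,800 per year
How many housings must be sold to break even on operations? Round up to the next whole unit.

7,588 housings

Each unit contributes R$451.29 − R$262.58 = R$188.71.
Units to break even: R$1,431,800 ÷ R$188.71 = 7,587.30, rounded up to 7,588.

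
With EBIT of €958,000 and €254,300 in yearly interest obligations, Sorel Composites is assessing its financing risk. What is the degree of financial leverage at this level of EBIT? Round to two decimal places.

1.36

Annual interest charges come to €254,300.00.
DFL = EBIT ÷ (EBIT − I) = €958,000 ÷ (€958,000 − €254,300.00) = €958,000 ÷ €703,700.00 = 1.3614.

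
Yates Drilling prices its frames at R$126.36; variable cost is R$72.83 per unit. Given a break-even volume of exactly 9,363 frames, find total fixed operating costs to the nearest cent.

R$501,201.39

Each unit contributes R$126.36 − R$72.83 = R$53.53.
Since BE = FC / CM, FC = 9,363 × R$53.53 = R$501,201.39.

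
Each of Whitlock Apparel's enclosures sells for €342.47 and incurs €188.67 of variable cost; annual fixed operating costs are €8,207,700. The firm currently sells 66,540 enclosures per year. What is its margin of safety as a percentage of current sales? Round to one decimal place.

19.8%

Each unit contributes €342.47 − €188.67 = €153.80. Break-even units = €8,207,700 ÷ €153.80 = 53,366.06; break-even revenue = 53,366.06 × €342.47 = €18,276,274.51.
Actual sales revenue = 66,540 × €342.47 = €22,787,953.80.
Margin of safety = (€22,787,953.80 − €18,276,274.51) ÷ €22,787,953.80 = 19.8%.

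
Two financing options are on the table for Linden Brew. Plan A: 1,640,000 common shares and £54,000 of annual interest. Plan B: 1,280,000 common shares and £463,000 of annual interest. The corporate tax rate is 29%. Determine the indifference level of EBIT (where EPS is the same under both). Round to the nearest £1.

Set EPS_A = EPS_B: (EBIT − £54,000)(1 − 0.29) ÷ 1,640,000 = (EBIT − £463,000)(1 − 0.29) ÷ 1,280,000.
The (1 − t) factor cancels: (EBIT − 54,000) × 1,280,000 = (EBIT − 463,000) × 1,640,000.
Solving, EBIT = (463,000·1,640,000 − 54,000·1,280,000) / (1,640,000 − 1,280,000) = 690,200,000,000 / 360,000 = 1,917,222.22.

£1,917,222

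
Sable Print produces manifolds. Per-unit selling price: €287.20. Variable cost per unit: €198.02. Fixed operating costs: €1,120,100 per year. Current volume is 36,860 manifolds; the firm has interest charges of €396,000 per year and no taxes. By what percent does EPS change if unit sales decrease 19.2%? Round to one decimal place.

Total contribution margin = 36,860 × €89.18 = €3,287,174.80.
EBIT = €3,287,174.80 − €1,120,100 = €2,167,074.80.
Interest = €396,000.00, so EBIT − I = €1,771,074.80.
DCL = total CM / (EBIT − I) = €3,287,174.80 / €1,771,074.80 = 1.8560.
EPS therefore changes by 1.8560 × (-19.2%) = -35.6%.

-35.6%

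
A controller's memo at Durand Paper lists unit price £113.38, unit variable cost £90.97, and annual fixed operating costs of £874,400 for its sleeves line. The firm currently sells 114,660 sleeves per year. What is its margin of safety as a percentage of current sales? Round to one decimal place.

66.0%

Contribution margin per unit = £113.38 − £90.97 = £22.41. Break-even units = £874,400 ÷ £22.41 = 39,018.30; break-even revenue = 39,018.30 × £113.38 = £4,423,894.33.
Actual sales revenue = 114,660 × £113.38 = £13,000,150.80.
Margin of safety = (£13,000,150.80 − £4,423,894.33) ÷ £13,000,150.80 = 66.0%.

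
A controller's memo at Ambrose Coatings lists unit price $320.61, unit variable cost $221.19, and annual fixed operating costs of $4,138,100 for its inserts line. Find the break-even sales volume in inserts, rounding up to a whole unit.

41,623 inserts

Unit CM = price − variable cost = $320.61 − $221.19 = $99.42.
Break-even Q = $4,138,100 / $99.42 = 41,622.41 → 41,623 inserts.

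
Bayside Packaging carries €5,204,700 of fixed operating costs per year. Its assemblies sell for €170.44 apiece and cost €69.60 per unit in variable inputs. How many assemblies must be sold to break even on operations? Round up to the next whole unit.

51,614 assemblies

Unit CM = price − variable cost = €170.44 − €69.60 = €100.84.
Units to break even: €5,204,700 ÷ €100.84 = 51,613.45, rounded up to 51,614.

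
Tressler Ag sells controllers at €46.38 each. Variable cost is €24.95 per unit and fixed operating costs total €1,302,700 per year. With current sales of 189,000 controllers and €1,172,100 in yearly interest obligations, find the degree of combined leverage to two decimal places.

Contribution at this volume is 189,000 × €21.43 = €4,050,270.00.
Subtracting fixed costs: EBIT = €4,050,270.00 − €1,302,700 = €2,747,570.00. Interest = €1,172,100.00.
DOL = €4,050,270.00 ÷ €2,747,570.00 = 1.4741; DFL = €2,747,570.00 ÷ €1,575,470.00 = 1.7440.
Combined leverage = 1.4741 × 1.7440 = 2.5708.

2.57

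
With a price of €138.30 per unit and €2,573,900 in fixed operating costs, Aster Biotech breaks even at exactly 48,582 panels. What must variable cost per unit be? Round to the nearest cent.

Contribution per unit must be FC / Q = €2,573,900 / 48,582 = €52.9805.
Variable cost per unit = €138.30 − €52.9805 = €85.32.

€85.32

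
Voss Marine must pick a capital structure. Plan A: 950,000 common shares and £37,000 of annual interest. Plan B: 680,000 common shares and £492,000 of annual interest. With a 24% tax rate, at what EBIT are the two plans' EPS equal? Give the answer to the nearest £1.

At indifference, (EBIT − 37,000)(1 − t)/950,000 = (EBIT − 492,000)(1 − t)/680,000.
The (1 − t) factor cancels: (EBIT − 37,000) × 680,000 = (EBIT − 492,000) × 950,000.
Solving, EBIT = (492,000·950,000 − 37,000·680,000) / (950,000 − 680,000) = 442,240,000,000 / 270,000 = 1,637,925.93.

£1,637,926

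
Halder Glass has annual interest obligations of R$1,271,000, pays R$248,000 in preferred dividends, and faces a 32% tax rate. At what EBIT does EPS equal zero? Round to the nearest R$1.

R$1,635,706

Grossing the preferred dividend up to pre-tax terms: R$248,000 / (1 − 0.32) = R$364,705.88.
EPS = 0 when EBIT covers interest plus the pre-tax preferred burden: R$1,271,000 + R$364,705.88 = R$1,635,705.88.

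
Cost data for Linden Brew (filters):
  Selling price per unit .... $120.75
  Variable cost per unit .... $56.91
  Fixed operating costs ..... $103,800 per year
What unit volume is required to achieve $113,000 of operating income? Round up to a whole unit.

3,396 filters

Unit CM = price − variable cost = $120.75 − $56.91 = $63.84.
Need Q such that Q × $63.84 − $103,800 = $113,000, i.e. Q = $216,800 / $63.84 = 3,395.99 → 3,396.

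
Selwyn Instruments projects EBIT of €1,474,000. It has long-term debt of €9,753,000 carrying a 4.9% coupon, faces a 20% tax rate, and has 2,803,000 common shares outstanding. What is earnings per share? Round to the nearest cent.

Pre-tax income = €1,474,000 − €477,897.00 = €996,103.00.
Net income = €996,103.00 × (1 − 0.20) = €796,882.40.
EPS = €796,882.40 ÷ 2,803,000 = €0.28.

€0.28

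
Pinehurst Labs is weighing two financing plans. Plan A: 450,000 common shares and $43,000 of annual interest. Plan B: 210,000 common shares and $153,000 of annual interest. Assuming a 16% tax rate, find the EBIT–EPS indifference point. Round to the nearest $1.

Set EPS_A = EPS_B: (EBIT − $43,000)(1 − 0.16) ÷ 450,000 = (EBIT − $153,000)(1 − 0.16) ÷ 210,000.
The (1 − t) factor cancels: (EBIT − 43,000) × 210,000 = (EBIT − 153,000) × 450,000.
EBIT × (450,000 − 210,000) = 153,000 × 450,000 − 43,000 × 210,000 = 59,820,000,000, so EBIT = 59,820,000,000 ÷ 240,000 = 249,250.00.

$249,250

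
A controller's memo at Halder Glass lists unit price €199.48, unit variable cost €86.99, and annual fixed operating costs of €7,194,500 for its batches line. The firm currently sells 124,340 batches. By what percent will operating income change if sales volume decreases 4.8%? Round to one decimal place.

-9.9%

At 124,340 units, contribution = 124,340 × €112.49 = €13,987,006.60.
Subtracting fixed costs: EBIT = €13,987,006.60 − €7,194,500 = €6,792,506.60.
Degree of operating leverage = €13,987,006.60 / €6,792,506.60 = 2.0592.
So EBIT moves 2.0592 × (-4.8%) = -9.9%.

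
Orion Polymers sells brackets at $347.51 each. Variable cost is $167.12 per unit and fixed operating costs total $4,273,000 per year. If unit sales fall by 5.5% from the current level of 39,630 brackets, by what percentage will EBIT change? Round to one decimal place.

-13.7%

Total contribution margin = 39,630 × $180.39 = $7,148,855.70.
Operating income = contribution − fixed costs = $7,148,855.70 − $4,273,000 = $2,875,855.70.
DOL = contribution ÷ EBIT = $7,148,855.70 ÷ $2,875,855.70 = 2.4858.
%ΔEBIT = DOL × %ΔSales = 2.4858 × -5.5% = -13.7%.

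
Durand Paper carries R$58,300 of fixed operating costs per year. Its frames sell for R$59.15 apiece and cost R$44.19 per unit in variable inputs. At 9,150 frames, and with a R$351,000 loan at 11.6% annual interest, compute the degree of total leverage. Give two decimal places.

At 9,150 units, contribution = 9,150 × R$14.96 = R$136,884.00.
EBIT = R$136,884.00 − R$58,300 = R$78,584.00. Interest = R$40,716.00, so EBIT − I = R$37,868.00.
DCL = contribution ÷ (EBIT − I) = R$136,884.00 ÷ R$37,868.00 = 3.6148.

3.61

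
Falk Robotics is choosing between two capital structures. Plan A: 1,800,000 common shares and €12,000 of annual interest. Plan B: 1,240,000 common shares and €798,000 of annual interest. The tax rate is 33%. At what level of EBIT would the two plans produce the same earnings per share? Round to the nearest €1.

€2,538,429

Set EPS_A = EPS_B: (EBIT − €12,000)(1 − 0.33) ÷ 1,800,000 = (EBIT − €798,000)(1 − 0.33) ÷ 1,240,000.
Cancelling (1 − t) and cross-multiplying: 1,240,000·(EBIT − 12,000) = 1,800,000·(EBIT − 798,000).
EBIT × (1,800,000 − 1,240,000) = 798,000 × 1,800,000 − 12,000 × 1,240,000 = 1,421,520,000,000, so EBIT = 1,421,520,000,000 ÷ 560,000 = 2,538,428.57.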